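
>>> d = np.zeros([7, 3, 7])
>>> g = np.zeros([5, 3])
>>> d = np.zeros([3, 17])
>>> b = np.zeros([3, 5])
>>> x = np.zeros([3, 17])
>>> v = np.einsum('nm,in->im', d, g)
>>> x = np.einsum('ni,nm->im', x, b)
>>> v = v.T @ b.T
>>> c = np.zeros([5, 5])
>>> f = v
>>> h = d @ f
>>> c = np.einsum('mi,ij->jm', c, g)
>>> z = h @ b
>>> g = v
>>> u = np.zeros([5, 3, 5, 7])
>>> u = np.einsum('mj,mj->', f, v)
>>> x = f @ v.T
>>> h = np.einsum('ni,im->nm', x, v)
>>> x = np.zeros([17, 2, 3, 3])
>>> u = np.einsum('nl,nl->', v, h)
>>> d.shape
(3, 17)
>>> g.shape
(17, 3)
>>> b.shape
(3, 5)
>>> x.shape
(17, 2, 3, 3)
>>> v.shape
(17, 3)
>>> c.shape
(3, 5)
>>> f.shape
(17, 3)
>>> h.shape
(17, 3)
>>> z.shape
(3, 5)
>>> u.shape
()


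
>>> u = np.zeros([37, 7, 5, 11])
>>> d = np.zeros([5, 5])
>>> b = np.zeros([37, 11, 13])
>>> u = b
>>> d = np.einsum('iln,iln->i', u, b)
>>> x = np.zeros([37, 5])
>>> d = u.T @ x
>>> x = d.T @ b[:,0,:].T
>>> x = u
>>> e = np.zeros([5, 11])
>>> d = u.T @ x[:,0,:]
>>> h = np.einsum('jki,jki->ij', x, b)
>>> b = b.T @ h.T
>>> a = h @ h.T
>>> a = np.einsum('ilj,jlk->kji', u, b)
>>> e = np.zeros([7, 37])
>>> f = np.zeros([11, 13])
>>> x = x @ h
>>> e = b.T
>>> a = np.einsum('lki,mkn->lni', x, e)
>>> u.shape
(37, 11, 13)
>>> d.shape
(13, 11, 13)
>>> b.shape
(13, 11, 13)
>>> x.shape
(37, 11, 37)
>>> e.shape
(13, 11, 13)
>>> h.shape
(13, 37)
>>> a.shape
(37, 13, 37)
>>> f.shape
(11, 13)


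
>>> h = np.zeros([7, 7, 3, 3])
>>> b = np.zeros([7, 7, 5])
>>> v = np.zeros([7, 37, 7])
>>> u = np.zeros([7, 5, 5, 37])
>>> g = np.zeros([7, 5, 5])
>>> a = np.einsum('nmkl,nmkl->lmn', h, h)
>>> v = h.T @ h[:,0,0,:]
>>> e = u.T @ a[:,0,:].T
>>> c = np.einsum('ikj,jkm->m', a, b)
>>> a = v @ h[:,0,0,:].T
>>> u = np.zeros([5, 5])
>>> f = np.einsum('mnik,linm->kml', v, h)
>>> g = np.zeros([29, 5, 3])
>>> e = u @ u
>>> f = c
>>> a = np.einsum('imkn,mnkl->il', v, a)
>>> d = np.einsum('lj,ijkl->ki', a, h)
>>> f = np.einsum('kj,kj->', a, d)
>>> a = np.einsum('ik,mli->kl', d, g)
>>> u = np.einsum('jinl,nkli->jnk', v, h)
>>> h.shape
(7, 7, 3, 3)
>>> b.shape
(7, 7, 5)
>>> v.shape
(3, 3, 7, 3)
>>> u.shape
(3, 7, 7)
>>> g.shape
(29, 5, 3)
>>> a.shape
(7, 5)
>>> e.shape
(5, 5)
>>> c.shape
(5,)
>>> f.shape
()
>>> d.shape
(3, 7)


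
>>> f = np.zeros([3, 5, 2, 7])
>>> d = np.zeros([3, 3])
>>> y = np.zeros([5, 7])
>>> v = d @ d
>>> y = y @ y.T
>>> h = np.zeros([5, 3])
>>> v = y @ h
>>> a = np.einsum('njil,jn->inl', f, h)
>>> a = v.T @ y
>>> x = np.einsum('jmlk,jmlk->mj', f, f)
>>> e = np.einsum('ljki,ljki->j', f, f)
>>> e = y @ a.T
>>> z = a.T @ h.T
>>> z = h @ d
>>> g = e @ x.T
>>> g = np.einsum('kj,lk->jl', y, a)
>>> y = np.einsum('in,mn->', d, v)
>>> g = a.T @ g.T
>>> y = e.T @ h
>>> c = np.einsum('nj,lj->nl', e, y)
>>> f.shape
(3, 5, 2, 7)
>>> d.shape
(3, 3)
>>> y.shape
(3, 3)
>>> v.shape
(5, 3)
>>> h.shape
(5, 3)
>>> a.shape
(3, 5)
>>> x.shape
(5, 3)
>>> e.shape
(5, 3)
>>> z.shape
(5, 3)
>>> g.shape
(5, 5)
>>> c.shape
(5, 3)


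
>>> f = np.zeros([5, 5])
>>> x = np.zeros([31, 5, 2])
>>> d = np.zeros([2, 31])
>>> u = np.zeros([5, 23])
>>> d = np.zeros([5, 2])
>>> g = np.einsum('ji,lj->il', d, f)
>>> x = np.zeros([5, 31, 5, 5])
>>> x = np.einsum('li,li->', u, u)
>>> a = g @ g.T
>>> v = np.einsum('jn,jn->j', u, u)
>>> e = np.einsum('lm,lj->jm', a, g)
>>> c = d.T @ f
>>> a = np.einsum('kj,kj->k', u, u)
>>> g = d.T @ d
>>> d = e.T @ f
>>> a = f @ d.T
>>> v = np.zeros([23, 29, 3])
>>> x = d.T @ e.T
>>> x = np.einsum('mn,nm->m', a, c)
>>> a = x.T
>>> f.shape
(5, 5)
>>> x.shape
(5,)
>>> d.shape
(2, 5)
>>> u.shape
(5, 23)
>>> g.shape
(2, 2)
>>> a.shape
(5,)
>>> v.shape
(23, 29, 3)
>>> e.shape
(5, 2)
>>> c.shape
(2, 5)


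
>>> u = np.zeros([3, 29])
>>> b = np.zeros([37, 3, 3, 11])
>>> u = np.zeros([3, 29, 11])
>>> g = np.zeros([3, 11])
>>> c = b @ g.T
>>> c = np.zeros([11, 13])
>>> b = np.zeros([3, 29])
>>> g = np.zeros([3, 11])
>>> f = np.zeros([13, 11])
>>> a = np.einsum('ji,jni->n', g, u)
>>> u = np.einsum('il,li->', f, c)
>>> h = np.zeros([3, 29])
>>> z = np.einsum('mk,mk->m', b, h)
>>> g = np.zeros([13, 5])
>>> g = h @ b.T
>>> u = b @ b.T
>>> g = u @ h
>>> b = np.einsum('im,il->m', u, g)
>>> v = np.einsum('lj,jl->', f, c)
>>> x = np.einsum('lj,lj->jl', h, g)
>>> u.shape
(3, 3)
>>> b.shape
(3,)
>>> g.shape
(3, 29)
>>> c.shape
(11, 13)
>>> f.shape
(13, 11)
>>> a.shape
(29,)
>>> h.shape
(3, 29)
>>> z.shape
(3,)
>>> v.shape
()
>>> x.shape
(29, 3)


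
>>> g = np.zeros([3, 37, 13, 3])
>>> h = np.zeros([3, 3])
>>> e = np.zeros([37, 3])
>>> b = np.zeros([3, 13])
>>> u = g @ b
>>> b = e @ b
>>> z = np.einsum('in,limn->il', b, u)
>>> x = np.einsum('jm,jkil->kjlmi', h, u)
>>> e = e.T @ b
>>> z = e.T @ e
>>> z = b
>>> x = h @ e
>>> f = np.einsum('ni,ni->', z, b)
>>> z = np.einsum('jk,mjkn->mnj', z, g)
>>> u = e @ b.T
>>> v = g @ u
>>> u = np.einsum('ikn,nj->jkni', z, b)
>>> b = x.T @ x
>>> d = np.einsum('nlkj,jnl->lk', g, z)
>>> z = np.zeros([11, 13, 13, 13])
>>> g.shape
(3, 37, 13, 3)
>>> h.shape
(3, 3)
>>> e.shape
(3, 13)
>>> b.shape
(13, 13)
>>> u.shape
(13, 3, 37, 3)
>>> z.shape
(11, 13, 13, 13)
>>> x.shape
(3, 13)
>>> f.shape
()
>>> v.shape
(3, 37, 13, 37)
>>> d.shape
(37, 13)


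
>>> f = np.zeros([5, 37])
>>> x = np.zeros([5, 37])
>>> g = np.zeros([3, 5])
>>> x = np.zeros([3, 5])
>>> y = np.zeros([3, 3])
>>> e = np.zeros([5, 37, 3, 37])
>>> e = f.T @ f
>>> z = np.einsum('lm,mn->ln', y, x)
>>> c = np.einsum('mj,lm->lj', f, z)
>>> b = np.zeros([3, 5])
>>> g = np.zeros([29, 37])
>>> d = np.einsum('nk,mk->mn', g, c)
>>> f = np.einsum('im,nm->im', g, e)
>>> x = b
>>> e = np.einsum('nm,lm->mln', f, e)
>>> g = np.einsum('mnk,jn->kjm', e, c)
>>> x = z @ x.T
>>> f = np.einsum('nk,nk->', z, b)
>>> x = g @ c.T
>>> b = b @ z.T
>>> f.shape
()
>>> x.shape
(29, 3, 3)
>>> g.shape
(29, 3, 37)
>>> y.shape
(3, 3)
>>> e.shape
(37, 37, 29)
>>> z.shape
(3, 5)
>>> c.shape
(3, 37)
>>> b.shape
(3, 3)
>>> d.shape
(3, 29)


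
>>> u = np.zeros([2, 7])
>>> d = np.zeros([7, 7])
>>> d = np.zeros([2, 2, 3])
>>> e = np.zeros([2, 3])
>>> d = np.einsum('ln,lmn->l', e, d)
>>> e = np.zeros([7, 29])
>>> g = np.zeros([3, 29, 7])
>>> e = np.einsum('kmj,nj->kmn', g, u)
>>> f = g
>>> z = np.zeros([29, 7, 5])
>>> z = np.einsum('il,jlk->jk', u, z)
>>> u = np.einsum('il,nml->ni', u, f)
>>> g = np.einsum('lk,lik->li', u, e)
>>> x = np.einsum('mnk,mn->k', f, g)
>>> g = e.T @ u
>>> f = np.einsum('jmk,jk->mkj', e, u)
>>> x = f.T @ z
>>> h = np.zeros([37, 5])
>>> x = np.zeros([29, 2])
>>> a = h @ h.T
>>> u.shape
(3, 2)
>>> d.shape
(2,)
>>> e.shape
(3, 29, 2)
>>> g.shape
(2, 29, 2)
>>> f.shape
(29, 2, 3)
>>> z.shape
(29, 5)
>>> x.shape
(29, 2)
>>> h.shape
(37, 5)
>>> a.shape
(37, 37)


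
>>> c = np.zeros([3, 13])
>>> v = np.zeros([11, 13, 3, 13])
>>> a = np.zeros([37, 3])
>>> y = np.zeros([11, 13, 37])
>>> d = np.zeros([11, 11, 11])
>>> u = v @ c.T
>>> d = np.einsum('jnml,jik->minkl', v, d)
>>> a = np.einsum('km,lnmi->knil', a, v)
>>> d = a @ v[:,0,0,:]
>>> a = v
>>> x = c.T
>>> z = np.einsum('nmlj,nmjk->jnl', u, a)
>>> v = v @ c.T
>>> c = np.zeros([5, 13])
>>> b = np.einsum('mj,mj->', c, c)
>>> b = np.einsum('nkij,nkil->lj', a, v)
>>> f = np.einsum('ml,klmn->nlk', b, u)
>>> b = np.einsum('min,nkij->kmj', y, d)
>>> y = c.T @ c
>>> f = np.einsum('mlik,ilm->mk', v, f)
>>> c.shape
(5, 13)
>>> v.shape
(11, 13, 3, 3)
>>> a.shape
(11, 13, 3, 13)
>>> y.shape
(13, 13)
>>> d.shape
(37, 13, 13, 13)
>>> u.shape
(11, 13, 3, 3)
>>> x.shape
(13, 3)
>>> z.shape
(3, 11, 3)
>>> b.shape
(13, 11, 13)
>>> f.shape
(11, 3)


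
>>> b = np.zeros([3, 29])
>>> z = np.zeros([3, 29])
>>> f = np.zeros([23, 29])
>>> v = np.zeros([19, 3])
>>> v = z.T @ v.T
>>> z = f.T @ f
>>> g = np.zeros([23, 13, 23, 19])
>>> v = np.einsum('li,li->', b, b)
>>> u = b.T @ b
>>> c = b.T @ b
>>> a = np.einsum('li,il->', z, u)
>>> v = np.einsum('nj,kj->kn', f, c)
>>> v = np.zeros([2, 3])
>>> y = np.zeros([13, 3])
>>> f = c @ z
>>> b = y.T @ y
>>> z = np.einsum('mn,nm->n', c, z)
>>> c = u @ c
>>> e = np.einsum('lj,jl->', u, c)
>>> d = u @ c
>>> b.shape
(3, 3)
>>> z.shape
(29,)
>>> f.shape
(29, 29)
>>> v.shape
(2, 3)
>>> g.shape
(23, 13, 23, 19)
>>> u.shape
(29, 29)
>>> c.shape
(29, 29)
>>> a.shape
()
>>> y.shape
(13, 3)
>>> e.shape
()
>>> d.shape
(29, 29)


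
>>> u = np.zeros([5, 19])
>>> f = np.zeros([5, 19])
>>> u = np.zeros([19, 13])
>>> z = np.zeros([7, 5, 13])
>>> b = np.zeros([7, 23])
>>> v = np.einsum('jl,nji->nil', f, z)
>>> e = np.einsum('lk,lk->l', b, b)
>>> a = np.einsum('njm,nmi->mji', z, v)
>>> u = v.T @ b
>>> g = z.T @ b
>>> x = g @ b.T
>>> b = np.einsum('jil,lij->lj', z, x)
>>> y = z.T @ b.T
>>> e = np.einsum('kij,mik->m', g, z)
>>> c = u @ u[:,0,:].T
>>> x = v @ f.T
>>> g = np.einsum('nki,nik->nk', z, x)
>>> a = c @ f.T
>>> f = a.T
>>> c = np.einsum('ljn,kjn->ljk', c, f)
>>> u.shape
(19, 13, 23)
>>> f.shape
(5, 13, 19)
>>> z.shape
(7, 5, 13)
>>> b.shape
(13, 7)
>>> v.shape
(7, 13, 19)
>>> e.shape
(7,)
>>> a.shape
(19, 13, 5)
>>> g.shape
(7, 5)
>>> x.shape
(7, 13, 5)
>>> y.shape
(13, 5, 13)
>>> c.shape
(19, 13, 5)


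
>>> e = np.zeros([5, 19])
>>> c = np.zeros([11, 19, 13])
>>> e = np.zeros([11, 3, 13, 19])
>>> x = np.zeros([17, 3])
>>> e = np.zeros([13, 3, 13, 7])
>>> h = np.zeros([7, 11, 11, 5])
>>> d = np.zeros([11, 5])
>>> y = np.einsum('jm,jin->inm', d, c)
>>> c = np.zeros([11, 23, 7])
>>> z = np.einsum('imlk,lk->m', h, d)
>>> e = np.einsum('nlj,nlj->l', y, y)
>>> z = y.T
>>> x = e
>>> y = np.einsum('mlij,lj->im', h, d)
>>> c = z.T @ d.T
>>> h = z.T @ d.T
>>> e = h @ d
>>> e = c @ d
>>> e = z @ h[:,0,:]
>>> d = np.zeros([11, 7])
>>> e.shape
(5, 13, 11)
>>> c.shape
(19, 13, 11)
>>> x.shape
(13,)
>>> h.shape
(19, 13, 11)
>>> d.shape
(11, 7)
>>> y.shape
(11, 7)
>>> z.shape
(5, 13, 19)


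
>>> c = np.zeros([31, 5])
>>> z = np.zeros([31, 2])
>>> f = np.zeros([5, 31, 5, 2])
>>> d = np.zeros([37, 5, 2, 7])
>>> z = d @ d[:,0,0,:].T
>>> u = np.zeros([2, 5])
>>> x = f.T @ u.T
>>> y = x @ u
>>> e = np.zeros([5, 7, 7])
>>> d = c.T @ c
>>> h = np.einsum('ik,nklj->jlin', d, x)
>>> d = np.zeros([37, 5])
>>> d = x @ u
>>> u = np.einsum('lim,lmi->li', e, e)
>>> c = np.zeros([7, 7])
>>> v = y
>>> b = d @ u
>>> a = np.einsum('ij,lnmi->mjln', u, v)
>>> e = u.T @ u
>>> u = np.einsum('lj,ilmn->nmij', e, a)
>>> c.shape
(7, 7)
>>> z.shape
(37, 5, 2, 37)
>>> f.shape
(5, 31, 5, 2)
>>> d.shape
(2, 5, 31, 5)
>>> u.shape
(5, 2, 31, 7)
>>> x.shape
(2, 5, 31, 2)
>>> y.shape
(2, 5, 31, 5)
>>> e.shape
(7, 7)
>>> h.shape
(2, 31, 5, 2)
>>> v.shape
(2, 5, 31, 5)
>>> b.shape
(2, 5, 31, 7)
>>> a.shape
(31, 7, 2, 5)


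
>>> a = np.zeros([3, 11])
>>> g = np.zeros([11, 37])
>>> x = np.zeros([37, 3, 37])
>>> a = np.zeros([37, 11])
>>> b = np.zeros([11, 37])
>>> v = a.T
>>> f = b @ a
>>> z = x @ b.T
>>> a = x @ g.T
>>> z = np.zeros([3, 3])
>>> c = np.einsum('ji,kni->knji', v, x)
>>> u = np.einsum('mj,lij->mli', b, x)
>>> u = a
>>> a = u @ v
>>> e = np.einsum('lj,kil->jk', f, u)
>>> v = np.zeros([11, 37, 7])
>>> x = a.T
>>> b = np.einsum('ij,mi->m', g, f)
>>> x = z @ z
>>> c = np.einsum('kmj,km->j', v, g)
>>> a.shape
(37, 3, 37)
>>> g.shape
(11, 37)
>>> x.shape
(3, 3)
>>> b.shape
(11,)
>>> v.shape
(11, 37, 7)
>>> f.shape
(11, 11)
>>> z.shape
(3, 3)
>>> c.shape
(7,)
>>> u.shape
(37, 3, 11)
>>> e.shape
(11, 37)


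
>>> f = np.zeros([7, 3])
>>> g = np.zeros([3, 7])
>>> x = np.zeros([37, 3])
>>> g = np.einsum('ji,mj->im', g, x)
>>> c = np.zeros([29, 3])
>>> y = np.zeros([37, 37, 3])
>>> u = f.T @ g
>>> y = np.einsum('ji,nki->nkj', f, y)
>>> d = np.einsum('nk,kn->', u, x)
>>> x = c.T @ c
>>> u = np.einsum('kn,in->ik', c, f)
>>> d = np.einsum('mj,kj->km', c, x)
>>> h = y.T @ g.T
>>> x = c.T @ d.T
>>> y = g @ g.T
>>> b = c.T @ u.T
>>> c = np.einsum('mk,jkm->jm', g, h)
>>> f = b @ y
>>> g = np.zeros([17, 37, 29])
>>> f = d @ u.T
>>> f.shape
(3, 7)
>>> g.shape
(17, 37, 29)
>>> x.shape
(3, 3)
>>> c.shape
(7, 7)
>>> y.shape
(7, 7)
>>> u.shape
(7, 29)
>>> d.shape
(3, 29)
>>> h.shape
(7, 37, 7)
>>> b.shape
(3, 7)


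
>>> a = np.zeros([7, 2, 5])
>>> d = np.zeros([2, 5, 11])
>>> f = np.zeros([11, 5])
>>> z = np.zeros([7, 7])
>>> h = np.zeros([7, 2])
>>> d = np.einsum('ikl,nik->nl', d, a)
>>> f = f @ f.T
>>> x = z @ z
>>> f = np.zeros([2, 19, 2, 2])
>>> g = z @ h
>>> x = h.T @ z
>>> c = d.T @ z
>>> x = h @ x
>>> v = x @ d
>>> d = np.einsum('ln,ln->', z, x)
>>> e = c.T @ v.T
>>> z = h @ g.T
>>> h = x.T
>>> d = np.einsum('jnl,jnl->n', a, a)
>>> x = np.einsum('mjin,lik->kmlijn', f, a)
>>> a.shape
(7, 2, 5)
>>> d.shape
(2,)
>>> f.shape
(2, 19, 2, 2)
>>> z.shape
(7, 7)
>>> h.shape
(7, 7)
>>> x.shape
(5, 2, 7, 2, 19, 2)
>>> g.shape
(7, 2)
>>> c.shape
(11, 7)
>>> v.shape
(7, 11)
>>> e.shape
(7, 7)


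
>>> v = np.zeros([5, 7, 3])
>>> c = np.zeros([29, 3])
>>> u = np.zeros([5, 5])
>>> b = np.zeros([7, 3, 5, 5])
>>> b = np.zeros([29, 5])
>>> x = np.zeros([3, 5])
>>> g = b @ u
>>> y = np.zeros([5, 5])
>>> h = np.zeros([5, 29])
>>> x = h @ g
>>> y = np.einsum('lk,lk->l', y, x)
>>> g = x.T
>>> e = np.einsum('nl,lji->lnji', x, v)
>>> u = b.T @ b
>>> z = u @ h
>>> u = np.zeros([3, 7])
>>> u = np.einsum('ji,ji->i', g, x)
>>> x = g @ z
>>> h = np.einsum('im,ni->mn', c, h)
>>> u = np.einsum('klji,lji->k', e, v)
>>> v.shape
(5, 7, 3)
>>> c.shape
(29, 3)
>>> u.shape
(5,)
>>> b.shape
(29, 5)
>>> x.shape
(5, 29)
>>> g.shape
(5, 5)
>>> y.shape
(5,)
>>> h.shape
(3, 5)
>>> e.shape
(5, 5, 7, 3)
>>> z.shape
(5, 29)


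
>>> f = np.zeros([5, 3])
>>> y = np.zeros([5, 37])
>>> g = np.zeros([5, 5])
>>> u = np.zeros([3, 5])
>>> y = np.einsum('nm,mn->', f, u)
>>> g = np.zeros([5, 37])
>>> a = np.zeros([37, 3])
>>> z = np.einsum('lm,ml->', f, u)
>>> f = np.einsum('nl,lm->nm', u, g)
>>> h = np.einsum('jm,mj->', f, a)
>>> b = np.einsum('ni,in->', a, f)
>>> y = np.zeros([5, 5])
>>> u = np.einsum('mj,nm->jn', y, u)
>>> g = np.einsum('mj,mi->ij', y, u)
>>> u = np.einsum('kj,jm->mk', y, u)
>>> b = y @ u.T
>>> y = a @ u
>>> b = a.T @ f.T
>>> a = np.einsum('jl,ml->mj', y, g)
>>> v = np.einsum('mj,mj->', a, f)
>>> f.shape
(3, 37)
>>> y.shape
(37, 5)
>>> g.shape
(3, 5)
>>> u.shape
(3, 5)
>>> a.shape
(3, 37)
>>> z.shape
()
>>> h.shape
()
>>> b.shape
(3, 3)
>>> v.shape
()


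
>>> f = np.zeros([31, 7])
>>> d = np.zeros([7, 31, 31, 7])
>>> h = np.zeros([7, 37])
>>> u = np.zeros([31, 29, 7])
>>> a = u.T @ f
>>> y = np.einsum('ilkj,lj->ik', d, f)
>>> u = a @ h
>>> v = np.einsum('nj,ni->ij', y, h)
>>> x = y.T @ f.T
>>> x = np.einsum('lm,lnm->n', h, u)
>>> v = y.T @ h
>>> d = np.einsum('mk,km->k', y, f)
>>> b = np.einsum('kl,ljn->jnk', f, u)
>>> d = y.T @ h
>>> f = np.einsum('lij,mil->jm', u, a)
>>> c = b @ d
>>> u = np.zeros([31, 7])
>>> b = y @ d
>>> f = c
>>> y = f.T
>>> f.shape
(29, 37, 37)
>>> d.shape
(31, 37)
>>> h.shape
(7, 37)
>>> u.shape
(31, 7)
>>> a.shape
(7, 29, 7)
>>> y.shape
(37, 37, 29)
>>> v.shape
(31, 37)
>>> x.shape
(29,)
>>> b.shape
(7, 37)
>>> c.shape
(29, 37, 37)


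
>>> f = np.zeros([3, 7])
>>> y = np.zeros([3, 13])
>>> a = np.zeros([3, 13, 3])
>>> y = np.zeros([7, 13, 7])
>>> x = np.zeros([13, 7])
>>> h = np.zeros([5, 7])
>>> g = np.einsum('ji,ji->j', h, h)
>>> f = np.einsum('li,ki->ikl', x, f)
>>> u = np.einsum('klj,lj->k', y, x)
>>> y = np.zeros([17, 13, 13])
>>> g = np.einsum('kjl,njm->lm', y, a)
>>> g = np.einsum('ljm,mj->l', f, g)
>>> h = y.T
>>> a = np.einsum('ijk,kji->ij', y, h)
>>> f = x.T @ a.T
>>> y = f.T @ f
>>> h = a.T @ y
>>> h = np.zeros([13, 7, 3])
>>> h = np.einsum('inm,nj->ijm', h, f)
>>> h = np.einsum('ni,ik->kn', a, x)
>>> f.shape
(7, 17)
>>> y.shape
(17, 17)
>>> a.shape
(17, 13)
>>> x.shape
(13, 7)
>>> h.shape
(7, 17)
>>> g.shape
(7,)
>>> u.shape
(7,)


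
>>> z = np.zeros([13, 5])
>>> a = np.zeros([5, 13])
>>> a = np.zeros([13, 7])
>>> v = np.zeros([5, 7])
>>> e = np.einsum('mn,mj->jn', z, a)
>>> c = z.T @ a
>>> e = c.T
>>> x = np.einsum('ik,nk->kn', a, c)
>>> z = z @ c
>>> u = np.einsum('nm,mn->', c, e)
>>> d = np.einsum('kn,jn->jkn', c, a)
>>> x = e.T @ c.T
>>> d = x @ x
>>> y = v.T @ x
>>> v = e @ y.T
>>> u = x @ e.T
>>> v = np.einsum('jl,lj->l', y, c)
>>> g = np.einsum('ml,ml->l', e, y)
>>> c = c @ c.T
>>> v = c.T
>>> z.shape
(13, 7)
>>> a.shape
(13, 7)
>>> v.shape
(5, 5)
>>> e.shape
(7, 5)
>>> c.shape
(5, 5)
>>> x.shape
(5, 5)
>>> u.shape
(5, 7)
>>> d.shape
(5, 5)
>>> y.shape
(7, 5)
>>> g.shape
(5,)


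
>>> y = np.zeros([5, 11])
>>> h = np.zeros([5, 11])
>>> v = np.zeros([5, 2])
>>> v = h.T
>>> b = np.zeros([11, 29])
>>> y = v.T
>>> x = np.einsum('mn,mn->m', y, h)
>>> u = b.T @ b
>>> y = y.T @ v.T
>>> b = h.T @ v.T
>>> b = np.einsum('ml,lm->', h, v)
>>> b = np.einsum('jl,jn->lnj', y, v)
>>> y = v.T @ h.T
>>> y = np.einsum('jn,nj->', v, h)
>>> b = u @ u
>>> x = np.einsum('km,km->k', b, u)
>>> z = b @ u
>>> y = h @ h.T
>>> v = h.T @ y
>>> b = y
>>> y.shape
(5, 5)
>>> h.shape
(5, 11)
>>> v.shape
(11, 5)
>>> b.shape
(5, 5)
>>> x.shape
(29,)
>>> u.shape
(29, 29)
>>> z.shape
(29, 29)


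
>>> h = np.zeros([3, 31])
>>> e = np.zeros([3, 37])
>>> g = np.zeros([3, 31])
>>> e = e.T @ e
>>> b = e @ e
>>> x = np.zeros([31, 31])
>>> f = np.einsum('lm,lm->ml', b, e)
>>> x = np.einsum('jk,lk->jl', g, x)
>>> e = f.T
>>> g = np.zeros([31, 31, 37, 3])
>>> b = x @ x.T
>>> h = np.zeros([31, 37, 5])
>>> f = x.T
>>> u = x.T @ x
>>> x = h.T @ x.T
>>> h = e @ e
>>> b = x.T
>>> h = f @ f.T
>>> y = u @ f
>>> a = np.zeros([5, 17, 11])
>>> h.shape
(31, 31)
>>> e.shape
(37, 37)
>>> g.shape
(31, 31, 37, 3)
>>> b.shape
(3, 37, 5)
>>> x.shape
(5, 37, 3)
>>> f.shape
(31, 3)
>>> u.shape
(31, 31)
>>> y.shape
(31, 3)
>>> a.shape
(5, 17, 11)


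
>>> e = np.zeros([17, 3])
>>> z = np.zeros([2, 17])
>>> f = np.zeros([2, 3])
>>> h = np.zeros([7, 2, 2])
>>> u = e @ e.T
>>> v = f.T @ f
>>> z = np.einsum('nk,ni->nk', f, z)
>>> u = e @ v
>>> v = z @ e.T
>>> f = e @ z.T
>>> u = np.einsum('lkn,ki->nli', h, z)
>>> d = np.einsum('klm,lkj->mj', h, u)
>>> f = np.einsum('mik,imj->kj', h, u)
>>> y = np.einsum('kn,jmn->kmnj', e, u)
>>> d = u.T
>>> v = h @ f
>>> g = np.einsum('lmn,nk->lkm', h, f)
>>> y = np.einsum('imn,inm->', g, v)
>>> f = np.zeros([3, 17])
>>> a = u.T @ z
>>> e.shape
(17, 3)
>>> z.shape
(2, 3)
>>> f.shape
(3, 17)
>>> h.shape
(7, 2, 2)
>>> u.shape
(2, 7, 3)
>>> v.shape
(7, 2, 3)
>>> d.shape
(3, 7, 2)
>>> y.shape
()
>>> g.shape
(7, 3, 2)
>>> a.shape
(3, 7, 3)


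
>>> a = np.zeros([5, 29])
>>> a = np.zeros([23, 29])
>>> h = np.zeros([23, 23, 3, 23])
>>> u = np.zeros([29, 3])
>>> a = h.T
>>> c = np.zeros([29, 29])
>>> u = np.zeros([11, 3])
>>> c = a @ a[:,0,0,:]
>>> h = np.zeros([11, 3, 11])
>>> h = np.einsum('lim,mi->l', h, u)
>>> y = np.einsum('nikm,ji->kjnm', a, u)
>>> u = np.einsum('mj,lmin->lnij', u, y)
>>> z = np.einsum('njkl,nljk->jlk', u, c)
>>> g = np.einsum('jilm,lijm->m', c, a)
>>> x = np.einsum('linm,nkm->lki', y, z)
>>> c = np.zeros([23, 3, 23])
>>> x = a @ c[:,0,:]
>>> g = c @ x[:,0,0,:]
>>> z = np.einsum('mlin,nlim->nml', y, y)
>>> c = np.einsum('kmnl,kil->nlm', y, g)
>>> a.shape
(23, 3, 23, 23)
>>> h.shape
(11,)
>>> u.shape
(23, 23, 23, 3)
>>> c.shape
(23, 23, 11)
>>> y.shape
(23, 11, 23, 23)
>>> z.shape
(23, 23, 11)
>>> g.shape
(23, 3, 23)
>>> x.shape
(23, 3, 23, 23)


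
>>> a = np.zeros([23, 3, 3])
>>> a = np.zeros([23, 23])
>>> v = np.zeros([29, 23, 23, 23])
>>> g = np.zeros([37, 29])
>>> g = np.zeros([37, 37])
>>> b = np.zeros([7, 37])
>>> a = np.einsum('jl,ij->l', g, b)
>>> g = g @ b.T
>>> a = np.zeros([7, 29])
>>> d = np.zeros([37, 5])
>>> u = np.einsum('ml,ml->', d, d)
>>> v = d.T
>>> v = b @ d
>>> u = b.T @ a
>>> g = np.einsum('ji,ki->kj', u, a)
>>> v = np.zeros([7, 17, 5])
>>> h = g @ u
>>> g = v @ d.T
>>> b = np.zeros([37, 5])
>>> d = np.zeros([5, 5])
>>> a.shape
(7, 29)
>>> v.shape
(7, 17, 5)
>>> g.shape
(7, 17, 37)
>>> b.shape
(37, 5)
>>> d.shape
(5, 5)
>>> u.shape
(37, 29)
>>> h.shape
(7, 29)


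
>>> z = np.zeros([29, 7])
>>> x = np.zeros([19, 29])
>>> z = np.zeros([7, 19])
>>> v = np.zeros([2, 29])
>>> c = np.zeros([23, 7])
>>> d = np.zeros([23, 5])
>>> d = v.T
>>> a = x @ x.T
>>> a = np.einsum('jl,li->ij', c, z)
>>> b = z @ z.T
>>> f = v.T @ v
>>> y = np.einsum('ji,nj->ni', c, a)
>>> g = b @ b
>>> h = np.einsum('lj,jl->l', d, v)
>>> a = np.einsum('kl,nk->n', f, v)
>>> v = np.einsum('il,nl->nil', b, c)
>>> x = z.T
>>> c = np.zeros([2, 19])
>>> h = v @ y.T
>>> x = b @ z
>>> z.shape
(7, 19)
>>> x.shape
(7, 19)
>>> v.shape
(23, 7, 7)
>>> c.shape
(2, 19)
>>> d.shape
(29, 2)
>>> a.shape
(2,)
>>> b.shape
(7, 7)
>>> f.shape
(29, 29)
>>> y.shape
(19, 7)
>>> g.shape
(7, 7)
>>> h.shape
(23, 7, 19)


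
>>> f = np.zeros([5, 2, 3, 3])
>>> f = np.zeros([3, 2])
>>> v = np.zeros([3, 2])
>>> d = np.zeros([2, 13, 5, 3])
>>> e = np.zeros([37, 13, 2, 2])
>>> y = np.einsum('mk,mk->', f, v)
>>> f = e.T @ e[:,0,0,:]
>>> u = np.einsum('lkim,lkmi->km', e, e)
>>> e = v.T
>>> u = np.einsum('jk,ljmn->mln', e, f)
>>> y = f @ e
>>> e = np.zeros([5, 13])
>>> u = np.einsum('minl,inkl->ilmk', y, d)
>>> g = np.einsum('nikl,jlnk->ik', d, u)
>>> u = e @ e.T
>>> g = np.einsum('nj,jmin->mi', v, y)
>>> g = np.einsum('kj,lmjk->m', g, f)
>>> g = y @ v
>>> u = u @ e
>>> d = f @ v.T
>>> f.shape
(2, 2, 13, 2)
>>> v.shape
(3, 2)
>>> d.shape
(2, 2, 13, 3)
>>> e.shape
(5, 13)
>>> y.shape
(2, 2, 13, 3)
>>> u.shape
(5, 13)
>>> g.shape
(2, 2, 13, 2)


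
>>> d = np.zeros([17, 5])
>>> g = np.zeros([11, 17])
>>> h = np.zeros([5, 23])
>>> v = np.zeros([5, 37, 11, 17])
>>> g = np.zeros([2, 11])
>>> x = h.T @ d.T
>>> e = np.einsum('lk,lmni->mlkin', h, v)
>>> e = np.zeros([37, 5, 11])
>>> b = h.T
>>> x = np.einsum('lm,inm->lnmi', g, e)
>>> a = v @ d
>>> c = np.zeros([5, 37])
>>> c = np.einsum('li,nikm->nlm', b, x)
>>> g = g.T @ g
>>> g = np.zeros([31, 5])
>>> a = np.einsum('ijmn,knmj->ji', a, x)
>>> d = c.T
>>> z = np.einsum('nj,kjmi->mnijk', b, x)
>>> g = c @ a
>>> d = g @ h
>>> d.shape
(2, 23, 23)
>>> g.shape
(2, 23, 5)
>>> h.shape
(5, 23)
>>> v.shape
(5, 37, 11, 17)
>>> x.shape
(2, 5, 11, 37)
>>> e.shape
(37, 5, 11)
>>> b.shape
(23, 5)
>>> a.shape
(37, 5)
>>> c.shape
(2, 23, 37)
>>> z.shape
(11, 23, 37, 5, 2)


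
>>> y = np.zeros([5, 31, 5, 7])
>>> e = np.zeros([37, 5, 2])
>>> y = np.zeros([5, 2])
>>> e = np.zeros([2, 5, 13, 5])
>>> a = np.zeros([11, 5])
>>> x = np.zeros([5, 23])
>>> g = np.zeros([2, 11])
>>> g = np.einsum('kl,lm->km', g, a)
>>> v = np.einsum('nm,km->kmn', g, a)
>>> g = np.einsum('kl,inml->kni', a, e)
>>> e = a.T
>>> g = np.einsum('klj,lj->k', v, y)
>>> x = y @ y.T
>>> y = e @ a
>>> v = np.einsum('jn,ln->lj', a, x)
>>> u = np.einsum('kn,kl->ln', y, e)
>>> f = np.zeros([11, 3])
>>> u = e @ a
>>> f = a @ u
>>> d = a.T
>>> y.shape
(5, 5)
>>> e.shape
(5, 11)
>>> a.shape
(11, 5)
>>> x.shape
(5, 5)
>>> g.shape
(11,)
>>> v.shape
(5, 11)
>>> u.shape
(5, 5)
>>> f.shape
(11, 5)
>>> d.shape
(5, 11)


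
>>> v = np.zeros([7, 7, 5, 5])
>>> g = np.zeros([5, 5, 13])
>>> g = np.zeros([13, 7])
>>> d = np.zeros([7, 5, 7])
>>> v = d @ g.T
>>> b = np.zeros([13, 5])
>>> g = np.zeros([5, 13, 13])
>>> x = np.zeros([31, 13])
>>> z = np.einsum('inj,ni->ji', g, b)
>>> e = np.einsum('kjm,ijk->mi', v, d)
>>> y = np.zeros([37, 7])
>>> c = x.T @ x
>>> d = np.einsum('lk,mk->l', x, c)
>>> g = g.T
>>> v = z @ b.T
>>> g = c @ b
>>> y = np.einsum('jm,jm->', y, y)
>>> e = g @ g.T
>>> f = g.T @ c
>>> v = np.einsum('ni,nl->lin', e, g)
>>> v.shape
(5, 13, 13)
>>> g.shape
(13, 5)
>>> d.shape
(31,)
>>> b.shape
(13, 5)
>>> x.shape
(31, 13)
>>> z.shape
(13, 5)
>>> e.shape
(13, 13)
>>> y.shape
()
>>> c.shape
(13, 13)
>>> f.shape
(5, 13)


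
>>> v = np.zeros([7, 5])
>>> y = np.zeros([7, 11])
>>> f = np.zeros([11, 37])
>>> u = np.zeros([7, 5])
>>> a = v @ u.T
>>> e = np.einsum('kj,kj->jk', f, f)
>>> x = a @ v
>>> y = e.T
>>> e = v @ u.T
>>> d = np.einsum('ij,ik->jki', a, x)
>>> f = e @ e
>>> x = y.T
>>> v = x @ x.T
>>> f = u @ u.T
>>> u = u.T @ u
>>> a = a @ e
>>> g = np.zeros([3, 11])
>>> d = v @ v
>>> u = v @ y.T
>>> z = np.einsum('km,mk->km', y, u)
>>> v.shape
(37, 37)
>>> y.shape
(11, 37)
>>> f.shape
(7, 7)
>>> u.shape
(37, 11)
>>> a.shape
(7, 7)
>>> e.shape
(7, 7)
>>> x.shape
(37, 11)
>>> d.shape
(37, 37)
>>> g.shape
(3, 11)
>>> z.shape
(11, 37)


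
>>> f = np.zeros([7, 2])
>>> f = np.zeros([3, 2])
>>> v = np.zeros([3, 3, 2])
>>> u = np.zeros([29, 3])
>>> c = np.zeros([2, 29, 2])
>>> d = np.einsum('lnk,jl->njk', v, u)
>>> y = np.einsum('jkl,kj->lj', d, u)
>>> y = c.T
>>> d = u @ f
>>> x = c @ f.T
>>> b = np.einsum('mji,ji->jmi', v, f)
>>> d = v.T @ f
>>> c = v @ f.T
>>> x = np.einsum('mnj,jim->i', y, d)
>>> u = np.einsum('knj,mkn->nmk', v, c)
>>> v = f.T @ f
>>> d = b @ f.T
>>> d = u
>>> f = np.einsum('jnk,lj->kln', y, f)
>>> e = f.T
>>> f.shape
(2, 3, 29)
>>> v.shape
(2, 2)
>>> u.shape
(3, 3, 3)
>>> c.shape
(3, 3, 3)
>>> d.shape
(3, 3, 3)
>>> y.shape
(2, 29, 2)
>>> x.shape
(3,)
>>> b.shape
(3, 3, 2)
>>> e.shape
(29, 3, 2)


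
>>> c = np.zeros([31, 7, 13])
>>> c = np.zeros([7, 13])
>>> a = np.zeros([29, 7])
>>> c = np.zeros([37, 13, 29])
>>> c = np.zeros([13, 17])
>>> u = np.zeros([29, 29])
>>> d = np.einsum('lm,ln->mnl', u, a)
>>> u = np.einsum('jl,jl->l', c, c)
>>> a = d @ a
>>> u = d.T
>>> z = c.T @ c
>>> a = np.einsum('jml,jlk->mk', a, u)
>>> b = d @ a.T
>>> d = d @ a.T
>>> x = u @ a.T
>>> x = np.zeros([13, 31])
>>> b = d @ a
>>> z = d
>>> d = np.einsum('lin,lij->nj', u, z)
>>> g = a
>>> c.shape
(13, 17)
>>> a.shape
(7, 29)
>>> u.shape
(29, 7, 29)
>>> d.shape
(29, 7)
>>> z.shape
(29, 7, 7)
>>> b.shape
(29, 7, 29)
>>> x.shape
(13, 31)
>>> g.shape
(7, 29)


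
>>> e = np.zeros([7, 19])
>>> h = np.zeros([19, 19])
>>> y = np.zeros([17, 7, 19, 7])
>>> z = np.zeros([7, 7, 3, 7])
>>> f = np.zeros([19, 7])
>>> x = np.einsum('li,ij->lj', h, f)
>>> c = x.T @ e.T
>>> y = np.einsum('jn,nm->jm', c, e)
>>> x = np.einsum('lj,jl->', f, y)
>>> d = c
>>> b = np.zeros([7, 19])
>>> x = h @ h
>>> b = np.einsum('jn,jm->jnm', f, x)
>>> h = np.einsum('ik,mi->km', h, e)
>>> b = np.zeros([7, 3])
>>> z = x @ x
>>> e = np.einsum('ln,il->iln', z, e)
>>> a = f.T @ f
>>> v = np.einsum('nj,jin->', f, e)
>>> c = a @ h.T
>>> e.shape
(7, 19, 19)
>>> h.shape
(19, 7)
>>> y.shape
(7, 19)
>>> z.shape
(19, 19)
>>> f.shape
(19, 7)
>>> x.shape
(19, 19)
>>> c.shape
(7, 19)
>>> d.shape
(7, 7)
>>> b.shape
(7, 3)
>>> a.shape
(7, 7)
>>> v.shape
()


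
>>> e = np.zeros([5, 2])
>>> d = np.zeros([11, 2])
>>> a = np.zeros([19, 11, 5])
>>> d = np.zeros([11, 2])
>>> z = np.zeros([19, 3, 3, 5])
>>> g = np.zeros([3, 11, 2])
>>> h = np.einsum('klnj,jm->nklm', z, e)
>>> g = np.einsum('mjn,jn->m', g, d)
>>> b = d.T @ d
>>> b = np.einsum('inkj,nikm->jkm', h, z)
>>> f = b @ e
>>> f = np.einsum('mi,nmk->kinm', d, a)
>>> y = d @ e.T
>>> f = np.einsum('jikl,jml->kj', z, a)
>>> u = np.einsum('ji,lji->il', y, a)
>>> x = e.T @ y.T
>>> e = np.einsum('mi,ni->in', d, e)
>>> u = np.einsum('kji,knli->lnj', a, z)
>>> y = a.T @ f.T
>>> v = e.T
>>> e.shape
(2, 5)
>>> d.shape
(11, 2)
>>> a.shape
(19, 11, 5)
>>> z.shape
(19, 3, 3, 5)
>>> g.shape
(3,)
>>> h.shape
(3, 19, 3, 2)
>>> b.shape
(2, 3, 5)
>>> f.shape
(3, 19)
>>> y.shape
(5, 11, 3)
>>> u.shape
(3, 3, 11)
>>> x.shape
(2, 11)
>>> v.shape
(5, 2)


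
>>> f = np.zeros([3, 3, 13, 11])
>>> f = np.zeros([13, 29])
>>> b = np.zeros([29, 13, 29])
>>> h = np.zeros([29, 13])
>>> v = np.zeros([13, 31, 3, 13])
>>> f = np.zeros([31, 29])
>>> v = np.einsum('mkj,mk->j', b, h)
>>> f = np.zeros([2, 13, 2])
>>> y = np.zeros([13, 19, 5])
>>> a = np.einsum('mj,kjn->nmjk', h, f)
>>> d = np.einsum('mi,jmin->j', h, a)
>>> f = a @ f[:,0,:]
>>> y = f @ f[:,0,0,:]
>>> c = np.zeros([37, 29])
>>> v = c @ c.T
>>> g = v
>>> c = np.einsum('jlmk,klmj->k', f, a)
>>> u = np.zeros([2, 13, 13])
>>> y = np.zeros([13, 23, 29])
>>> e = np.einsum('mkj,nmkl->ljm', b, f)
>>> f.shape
(2, 29, 13, 2)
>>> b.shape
(29, 13, 29)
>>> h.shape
(29, 13)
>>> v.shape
(37, 37)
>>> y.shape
(13, 23, 29)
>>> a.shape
(2, 29, 13, 2)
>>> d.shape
(2,)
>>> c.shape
(2,)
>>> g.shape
(37, 37)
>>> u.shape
(2, 13, 13)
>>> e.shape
(2, 29, 29)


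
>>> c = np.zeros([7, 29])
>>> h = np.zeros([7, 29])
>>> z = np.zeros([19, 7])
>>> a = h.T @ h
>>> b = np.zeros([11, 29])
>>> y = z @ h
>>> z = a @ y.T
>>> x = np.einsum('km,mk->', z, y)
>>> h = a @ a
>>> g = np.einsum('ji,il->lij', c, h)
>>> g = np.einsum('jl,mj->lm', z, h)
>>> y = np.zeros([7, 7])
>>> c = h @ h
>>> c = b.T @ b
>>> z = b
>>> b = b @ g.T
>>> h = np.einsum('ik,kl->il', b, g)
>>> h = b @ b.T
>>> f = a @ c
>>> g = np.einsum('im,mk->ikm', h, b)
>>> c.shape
(29, 29)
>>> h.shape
(11, 11)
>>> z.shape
(11, 29)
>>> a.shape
(29, 29)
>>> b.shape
(11, 19)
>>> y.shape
(7, 7)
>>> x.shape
()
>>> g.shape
(11, 19, 11)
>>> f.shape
(29, 29)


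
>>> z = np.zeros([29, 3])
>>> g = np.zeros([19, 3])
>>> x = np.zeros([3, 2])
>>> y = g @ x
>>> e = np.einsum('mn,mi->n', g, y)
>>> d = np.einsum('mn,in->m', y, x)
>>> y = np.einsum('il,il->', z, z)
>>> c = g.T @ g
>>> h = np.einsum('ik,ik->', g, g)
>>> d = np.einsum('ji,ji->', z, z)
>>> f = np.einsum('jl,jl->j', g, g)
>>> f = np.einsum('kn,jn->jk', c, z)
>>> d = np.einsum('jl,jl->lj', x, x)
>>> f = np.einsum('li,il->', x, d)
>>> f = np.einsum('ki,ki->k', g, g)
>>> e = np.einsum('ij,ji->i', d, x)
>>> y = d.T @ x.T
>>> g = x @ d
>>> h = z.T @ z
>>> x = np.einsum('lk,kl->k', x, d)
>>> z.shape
(29, 3)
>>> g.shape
(3, 3)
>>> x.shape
(2,)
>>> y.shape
(3, 3)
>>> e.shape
(2,)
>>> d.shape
(2, 3)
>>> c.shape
(3, 3)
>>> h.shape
(3, 3)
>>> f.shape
(19,)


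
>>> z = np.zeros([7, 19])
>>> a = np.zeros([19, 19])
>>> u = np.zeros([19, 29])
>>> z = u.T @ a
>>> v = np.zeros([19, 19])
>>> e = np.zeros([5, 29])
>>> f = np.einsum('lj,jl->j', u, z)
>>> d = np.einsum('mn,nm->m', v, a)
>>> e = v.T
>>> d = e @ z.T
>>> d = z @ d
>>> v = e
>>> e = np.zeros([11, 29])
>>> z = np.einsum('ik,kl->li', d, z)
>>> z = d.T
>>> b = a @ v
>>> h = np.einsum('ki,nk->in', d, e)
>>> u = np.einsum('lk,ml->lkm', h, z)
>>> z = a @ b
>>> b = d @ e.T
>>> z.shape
(19, 19)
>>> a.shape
(19, 19)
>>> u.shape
(29, 11, 29)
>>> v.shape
(19, 19)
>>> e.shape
(11, 29)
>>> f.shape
(29,)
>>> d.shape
(29, 29)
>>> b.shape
(29, 11)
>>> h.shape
(29, 11)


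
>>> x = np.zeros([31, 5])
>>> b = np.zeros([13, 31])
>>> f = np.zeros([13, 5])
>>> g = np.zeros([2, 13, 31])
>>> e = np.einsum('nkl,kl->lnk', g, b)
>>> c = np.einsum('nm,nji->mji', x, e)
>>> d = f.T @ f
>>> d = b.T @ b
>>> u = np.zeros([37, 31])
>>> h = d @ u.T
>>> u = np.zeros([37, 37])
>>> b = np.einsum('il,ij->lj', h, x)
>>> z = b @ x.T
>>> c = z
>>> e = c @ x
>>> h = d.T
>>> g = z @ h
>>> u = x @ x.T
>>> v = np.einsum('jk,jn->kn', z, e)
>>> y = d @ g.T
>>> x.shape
(31, 5)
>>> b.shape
(37, 5)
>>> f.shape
(13, 5)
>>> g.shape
(37, 31)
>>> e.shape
(37, 5)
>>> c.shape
(37, 31)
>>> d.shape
(31, 31)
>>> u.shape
(31, 31)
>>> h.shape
(31, 31)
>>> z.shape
(37, 31)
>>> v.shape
(31, 5)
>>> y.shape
(31, 37)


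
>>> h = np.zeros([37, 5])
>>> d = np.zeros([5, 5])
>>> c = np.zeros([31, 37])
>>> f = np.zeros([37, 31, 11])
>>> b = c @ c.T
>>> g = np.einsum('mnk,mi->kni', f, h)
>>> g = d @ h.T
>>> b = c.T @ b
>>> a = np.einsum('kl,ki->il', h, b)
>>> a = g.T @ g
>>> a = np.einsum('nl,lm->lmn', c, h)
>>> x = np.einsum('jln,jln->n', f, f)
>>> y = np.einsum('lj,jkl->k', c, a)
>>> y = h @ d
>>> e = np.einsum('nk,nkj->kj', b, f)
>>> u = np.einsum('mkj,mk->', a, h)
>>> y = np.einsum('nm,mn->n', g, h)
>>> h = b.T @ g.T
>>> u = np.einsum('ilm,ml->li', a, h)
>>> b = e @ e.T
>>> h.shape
(31, 5)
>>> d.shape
(5, 5)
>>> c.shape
(31, 37)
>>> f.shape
(37, 31, 11)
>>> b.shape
(31, 31)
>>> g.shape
(5, 37)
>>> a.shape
(37, 5, 31)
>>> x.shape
(11,)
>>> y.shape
(5,)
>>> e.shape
(31, 11)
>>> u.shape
(5, 37)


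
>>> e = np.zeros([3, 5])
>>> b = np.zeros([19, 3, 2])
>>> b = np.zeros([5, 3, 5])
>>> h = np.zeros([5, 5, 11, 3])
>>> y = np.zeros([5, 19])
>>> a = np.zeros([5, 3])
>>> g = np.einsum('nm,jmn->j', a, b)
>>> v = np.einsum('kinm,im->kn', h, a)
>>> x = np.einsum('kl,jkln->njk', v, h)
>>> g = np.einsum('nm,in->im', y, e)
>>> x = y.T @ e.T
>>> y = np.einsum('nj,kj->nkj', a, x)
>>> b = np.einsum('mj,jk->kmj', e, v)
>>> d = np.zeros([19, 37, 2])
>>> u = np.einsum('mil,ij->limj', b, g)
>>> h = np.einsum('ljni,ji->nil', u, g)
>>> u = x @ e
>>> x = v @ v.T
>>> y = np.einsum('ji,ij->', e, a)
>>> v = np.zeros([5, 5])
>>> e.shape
(3, 5)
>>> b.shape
(11, 3, 5)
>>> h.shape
(11, 19, 5)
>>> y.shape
()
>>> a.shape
(5, 3)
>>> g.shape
(3, 19)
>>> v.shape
(5, 5)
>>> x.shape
(5, 5)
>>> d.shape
(19, 37, 2)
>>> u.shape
(19, 5)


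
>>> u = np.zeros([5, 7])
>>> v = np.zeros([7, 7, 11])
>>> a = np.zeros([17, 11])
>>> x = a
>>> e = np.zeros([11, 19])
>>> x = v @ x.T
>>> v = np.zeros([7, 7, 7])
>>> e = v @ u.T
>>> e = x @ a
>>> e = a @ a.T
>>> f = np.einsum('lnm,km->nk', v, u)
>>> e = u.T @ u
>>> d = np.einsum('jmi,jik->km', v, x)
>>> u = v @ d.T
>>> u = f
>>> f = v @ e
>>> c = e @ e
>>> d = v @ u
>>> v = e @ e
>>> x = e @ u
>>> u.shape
(7, 5)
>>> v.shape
(7, 7)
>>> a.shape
(17, 11)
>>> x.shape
(7, 5)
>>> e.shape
(7, 7)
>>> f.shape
(7, 7, 7)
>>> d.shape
(7, 7, 5)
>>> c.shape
(7, 7)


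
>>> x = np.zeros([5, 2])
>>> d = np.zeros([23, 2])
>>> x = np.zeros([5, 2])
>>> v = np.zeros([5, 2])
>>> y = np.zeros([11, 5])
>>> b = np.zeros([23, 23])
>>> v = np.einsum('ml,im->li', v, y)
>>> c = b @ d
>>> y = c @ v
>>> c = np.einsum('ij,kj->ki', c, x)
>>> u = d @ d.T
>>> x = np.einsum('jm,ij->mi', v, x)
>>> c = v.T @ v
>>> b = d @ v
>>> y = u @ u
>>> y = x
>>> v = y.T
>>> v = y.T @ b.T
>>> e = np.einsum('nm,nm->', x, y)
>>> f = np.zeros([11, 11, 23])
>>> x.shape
(11, 5)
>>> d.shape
(23, 2)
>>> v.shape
(5, 23)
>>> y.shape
(11, 5)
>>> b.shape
(23, 11)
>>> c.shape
(11, 11)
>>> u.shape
(23, 23)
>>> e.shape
()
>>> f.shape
(11, 11, 23)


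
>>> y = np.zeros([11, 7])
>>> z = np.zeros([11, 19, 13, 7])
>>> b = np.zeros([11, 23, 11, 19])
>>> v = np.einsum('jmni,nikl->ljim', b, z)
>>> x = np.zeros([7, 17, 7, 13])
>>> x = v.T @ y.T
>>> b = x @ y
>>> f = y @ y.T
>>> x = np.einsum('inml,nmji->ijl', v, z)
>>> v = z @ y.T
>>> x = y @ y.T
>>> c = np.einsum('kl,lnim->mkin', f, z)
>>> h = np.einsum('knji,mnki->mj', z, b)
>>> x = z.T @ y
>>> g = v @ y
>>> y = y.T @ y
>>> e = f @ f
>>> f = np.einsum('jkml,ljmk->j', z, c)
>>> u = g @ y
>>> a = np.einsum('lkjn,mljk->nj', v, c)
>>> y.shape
(7, 7)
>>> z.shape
(11, 19, 13, 7)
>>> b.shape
(23, 19, 11, 7)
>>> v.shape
(11, 19, 13, 11)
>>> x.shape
(7, 13, 19, 7)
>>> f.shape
(11,)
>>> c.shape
(7, 11, 13, 19)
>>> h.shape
(23, 13)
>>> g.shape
(11, 19, 13, 7)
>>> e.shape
(11, 11)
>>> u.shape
(11, 19, 13, 7)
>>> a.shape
(11, 13)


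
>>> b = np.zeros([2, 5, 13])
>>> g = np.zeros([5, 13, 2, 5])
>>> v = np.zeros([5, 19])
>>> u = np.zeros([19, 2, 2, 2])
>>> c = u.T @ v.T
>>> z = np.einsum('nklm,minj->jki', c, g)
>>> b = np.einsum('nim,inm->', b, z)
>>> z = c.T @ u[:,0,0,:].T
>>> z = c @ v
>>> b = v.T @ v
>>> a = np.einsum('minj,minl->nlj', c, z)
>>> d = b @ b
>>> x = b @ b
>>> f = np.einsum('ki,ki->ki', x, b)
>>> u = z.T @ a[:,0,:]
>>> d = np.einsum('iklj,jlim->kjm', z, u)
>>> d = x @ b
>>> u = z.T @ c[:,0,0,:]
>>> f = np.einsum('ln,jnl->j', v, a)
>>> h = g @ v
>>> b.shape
(19, 19)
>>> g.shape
(5, 13, 2, 5)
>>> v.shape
(5, 19)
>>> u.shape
(19, 2, 2, 5)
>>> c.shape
(2, 2, 2, 5)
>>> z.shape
(2, 2, 2, 19)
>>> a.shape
(2, 19, 5)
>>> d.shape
(19, 19)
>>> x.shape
(19, 19)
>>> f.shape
(2,)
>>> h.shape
(5, 13, 2, 19)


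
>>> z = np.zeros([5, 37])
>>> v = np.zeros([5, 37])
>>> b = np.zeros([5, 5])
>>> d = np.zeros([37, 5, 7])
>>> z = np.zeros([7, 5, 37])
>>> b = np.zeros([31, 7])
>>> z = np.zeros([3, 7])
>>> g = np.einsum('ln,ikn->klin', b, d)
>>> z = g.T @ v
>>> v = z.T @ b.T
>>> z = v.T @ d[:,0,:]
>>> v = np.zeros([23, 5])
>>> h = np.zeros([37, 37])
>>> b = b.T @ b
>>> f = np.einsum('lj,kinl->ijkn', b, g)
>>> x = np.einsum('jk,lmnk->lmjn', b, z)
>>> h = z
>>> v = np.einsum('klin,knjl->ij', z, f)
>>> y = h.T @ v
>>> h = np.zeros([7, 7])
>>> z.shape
(31, 37, 31, 7)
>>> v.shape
(31, 5)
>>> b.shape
(7, 7)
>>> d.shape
(37, 5, 7)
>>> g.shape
(5, 31, 37, 7)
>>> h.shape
(7, 7)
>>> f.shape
(31, 7, 5, 37)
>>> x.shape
(31, 37, 7, 31)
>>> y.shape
(7, 31, 37, 5)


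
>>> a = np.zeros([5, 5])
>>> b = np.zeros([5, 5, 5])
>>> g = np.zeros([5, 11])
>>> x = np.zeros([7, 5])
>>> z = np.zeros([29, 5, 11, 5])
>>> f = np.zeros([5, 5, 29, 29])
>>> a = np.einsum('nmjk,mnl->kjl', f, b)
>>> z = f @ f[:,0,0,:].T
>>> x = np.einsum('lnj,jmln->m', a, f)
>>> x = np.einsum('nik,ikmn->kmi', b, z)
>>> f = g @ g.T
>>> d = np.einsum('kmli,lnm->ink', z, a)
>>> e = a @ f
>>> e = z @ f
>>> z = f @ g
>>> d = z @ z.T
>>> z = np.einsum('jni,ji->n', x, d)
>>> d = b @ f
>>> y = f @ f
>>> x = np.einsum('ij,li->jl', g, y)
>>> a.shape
(29, 29, 5)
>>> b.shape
(5, 5, 5)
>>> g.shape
(5, 11)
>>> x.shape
(11, 5)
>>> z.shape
(29,)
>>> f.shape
(5, 5)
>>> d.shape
(5, 5, 5)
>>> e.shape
(5, 5, 29, 5)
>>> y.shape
(5, 5)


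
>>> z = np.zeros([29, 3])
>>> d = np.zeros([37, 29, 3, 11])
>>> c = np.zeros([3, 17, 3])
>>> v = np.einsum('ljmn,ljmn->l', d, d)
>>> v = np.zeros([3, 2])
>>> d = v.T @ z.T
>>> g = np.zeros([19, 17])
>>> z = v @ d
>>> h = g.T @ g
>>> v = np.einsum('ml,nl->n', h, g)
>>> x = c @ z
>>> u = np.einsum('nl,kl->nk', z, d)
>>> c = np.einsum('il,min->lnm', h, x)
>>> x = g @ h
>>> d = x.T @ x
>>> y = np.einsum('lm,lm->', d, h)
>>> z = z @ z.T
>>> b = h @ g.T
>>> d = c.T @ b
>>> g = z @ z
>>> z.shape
(3, 3)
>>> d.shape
(3, 29, 19)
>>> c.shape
(17, 29, 3)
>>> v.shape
(19,)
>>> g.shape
(3, 3)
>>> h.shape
(17, 17)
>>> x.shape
(19, 17)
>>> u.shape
(3, 2)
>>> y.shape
()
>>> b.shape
(17, 19)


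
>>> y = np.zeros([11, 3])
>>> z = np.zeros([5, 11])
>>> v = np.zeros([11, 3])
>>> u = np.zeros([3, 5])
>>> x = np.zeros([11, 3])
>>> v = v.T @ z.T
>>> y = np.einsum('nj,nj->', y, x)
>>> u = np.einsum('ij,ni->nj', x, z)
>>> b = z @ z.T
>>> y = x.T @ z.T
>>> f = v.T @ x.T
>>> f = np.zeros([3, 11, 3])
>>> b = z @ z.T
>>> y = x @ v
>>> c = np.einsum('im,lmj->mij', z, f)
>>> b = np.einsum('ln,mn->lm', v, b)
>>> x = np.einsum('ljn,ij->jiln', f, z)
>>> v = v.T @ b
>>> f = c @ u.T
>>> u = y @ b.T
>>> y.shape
(11, 5)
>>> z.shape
(5, 11)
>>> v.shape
(5, 5)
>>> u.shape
(11, 3)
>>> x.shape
(11, 5, 3, 3)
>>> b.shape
(3, 5)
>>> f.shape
(11, 5, 5)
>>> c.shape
(11, 5, 3)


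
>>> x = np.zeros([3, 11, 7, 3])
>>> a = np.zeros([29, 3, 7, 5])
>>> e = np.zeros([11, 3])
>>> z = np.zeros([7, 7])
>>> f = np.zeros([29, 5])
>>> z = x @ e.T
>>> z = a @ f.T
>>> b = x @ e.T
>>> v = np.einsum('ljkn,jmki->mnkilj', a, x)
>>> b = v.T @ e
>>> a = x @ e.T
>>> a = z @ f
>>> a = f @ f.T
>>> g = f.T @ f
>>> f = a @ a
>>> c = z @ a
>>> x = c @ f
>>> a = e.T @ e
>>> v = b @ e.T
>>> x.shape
(29, 3, 7, 29)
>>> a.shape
(3, 3)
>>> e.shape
(11, 3)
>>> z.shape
(29, 3, 7, 29)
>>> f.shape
(29, 29)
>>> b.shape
(3, 29, 3, 7, 5, 3)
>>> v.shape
(3, 29, 3, 7, 5, 11)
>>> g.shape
(5, 5)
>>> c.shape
(29, 3, 7, 29)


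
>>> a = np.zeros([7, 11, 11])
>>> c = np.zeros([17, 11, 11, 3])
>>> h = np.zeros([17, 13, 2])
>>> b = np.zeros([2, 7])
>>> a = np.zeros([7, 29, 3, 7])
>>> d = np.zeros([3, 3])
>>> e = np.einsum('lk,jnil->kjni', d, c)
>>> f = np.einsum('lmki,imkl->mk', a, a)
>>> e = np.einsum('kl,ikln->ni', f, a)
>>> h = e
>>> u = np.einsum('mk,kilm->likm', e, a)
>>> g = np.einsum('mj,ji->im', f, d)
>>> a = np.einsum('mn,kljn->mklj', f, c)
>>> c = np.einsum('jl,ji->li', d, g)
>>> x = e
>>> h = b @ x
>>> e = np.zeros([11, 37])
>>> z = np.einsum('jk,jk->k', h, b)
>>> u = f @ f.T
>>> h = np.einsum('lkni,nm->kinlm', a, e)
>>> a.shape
(29, 17, 11, 11)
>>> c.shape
(3, 29)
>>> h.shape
(17, 11, 11, 29, 37)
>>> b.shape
(2, 7)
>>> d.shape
(3, 3)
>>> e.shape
(11, 37)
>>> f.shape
(29, 3)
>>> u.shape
(29, 29)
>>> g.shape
(3, 29)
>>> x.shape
(7, 7)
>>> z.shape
(7,)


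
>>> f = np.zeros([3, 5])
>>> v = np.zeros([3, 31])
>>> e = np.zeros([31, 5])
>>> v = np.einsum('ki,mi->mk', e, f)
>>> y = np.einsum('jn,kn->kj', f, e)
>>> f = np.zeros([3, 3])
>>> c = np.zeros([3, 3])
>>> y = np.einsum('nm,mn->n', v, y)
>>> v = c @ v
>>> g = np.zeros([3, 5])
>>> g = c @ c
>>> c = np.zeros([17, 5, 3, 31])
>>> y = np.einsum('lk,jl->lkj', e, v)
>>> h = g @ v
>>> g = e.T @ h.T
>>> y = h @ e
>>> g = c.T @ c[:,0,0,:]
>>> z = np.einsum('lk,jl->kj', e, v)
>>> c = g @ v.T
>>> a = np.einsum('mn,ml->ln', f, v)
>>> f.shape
(3, 3)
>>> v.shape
(3, 31)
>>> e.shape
(31, 5)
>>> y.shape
(3, 5)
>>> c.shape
(31, 3, 5, 3)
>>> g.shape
(31, 3, 5, 31)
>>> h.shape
(3, 31)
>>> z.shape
(5, 3)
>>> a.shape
(31, 3)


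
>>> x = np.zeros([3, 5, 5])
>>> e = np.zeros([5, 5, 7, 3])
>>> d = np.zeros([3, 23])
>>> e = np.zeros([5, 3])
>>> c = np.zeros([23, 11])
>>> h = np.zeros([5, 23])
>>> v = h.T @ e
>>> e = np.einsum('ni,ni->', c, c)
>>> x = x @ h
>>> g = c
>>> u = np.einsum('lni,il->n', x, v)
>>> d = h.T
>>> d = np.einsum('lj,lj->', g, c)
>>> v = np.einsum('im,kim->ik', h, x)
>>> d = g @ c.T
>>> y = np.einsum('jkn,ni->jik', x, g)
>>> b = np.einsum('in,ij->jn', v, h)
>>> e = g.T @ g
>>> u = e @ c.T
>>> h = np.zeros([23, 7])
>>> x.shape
(3, 5, 23)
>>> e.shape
(11, 11)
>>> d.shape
(23, 23)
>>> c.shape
(23, 11)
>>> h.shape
(23, 7)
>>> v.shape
(5, 3)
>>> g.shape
(23, 11)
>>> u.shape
(11, 23)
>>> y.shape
(3, 11, 5)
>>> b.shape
(23, 3)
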